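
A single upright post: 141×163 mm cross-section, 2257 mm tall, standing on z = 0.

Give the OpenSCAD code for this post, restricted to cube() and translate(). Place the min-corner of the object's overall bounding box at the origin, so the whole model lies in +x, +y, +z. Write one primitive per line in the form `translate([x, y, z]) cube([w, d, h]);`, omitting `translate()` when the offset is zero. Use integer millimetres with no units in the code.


cube([141, 163, 2257]);


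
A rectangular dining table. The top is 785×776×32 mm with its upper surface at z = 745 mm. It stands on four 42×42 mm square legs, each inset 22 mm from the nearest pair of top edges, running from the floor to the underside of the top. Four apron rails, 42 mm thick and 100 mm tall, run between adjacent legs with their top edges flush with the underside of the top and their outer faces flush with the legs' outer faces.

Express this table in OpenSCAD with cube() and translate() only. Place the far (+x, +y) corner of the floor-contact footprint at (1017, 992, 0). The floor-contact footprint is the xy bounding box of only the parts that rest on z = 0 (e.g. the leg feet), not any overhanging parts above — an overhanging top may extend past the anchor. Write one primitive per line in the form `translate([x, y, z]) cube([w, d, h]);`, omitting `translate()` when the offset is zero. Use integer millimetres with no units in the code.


translate([254, 238, 713]) cube([785, 776, 32]);
translate([276, 260, 0]) cube([42, 42, 713]);
translate([975, 260, 0]) cube([42, 42, 713]);
translate([276, 950, 0]) cube([42, 42, 713]);
translate([975, 950, 0]) cube([42, 42, 713]);
translate([318, 260, 613]) cube([657, 42, 100]);
translate([318, 950, 613]) cube([657, 42, 100]);
translate([276, 302, 613]) cube([42, 648, 100]);
translate([975, 302, 613]) cube([42, 648, 100]);


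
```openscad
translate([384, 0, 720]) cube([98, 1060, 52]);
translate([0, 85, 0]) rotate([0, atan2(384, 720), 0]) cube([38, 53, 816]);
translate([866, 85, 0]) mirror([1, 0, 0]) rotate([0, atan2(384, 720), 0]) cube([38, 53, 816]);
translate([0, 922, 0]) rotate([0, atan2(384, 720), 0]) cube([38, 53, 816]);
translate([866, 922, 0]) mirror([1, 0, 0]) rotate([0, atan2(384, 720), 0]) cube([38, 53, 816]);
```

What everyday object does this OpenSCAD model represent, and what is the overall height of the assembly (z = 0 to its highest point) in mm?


A sawhorse. The overall height is 772 mm.

A beam across two mirrored pairs of raked legs — a sawhorse. The beam's underside is at z = 720 (matching the legs' vertical rise in atan2(384, 720)) and the beam is 52 mm tall, so its top is at 720 + 52 = 772 mm. The raked legs top out at the beam's underside, so that is the highest point.


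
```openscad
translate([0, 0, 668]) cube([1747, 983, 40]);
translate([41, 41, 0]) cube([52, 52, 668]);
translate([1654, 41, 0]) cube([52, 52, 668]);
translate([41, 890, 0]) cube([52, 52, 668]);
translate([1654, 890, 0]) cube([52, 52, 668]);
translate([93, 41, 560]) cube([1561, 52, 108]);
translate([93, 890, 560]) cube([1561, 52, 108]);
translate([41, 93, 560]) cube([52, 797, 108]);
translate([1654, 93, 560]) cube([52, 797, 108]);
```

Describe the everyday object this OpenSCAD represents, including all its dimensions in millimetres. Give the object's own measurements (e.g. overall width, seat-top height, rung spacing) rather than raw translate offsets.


A rectangular dining table. The top is 1747×983×40 mm with its upper surface at z = 708 mm. It stands on four 52×52 mm square legs, each inset 41 mm from the nearest pair of top edges, running from the floor to the underside of the top. Four apron rails, 52 mm thick and 108 mm tall, run between adjacent legs with their top edges flush with the underside of the top and their outer faces flush with the legs' outer faces.


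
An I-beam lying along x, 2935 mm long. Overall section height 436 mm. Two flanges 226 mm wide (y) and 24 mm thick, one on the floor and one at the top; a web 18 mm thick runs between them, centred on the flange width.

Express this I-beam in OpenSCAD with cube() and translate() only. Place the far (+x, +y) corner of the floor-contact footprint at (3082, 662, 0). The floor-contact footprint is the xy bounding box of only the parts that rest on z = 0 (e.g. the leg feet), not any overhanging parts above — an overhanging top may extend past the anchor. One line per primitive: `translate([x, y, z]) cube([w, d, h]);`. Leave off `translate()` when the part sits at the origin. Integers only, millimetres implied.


translate([147, 436, 0]) cube([2935, 226, 24]);
translate([147, 540, 24]) cube([2935, 18, 388]);
translate([147, 436, 412]) cube([2935, 226, 24]);


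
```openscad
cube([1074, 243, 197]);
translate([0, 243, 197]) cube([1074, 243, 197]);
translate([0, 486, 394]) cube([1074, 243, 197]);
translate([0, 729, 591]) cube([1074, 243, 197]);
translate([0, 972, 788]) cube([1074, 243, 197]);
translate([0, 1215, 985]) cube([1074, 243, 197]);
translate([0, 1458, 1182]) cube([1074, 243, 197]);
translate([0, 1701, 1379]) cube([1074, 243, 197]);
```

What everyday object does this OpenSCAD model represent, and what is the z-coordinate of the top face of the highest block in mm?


A staircase. The total rise is 1576 mm.

8 identical blocks, each offset up and back from the previous — a staircase. Each step is 197 mm tall and there are 8 of them, so the total rise is 8 × 197 = 1576 mm.


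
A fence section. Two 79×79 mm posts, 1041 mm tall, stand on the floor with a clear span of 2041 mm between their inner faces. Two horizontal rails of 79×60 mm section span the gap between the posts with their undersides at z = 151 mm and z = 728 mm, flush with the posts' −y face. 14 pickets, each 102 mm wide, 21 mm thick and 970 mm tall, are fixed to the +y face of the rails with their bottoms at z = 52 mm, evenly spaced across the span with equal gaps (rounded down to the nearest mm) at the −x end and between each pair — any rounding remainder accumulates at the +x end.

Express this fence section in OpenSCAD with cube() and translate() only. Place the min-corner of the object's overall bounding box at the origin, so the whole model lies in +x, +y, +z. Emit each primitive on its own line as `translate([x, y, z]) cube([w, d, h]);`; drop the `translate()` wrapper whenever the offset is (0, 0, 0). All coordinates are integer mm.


cube([79, 79, 1041]);
translate([2120, 0, 0]) cube([79, 79, 1041]);
translate([79, 0, 151]) cube([2041, 79, 60]);
translate([79, 0, 728]) cube([2041, 79, 60]);
translate([119, 79, 52]) cube([102, 21, 970]);
translate([261, 79, 52]) cube([102, 21, 970]);
translate([403, 79, 52]) cube([102, 21, 970]);
translate([545, 79, 52]) cube([102, 21, 970]);
translate([687, 79, 52]) cube([102, 21, 970]);
translate([829, 79, 52]) cube([102, 21, 970]);
translate([971, 79, 52]) cube([102, 21, 970]);
translate([1113, 79, 52]) cube([102, 21, 970]);
translate([1255, 79, 52]) cube([102, 21, 970]);
translate([1397, 79, 52]) cube([102, 21, 970]);
translate([1539, 79, 52]) cube([102, 21, 970]);
translate([1681, 79, 52]) cube([102, 21, 970]);
translate([1823, 79, 52]) cube([102, 21, 970]);
translate([1965, 79, 52]) cube([102, 21, 970]);


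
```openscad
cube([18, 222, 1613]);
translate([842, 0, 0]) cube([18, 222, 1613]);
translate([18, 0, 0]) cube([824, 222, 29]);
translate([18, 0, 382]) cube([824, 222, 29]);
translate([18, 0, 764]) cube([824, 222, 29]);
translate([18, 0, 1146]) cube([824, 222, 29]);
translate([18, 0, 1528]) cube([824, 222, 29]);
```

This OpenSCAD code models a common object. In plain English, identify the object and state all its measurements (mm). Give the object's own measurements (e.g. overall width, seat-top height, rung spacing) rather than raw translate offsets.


An open bookshelf. Two side panels, each 18 mm thick, 222 mm deep and 1613 mm tall, stand 860 mm apart (outside-to-outside). Between them sit 5 shelves, each 29 mm thick and 222 mm deep, spanning the full gap between the sides. The bottom shelf rests on the floor (its underside at z = 0) and the clear gap between one shelf's top and the next shelf's underside is 353 mm.


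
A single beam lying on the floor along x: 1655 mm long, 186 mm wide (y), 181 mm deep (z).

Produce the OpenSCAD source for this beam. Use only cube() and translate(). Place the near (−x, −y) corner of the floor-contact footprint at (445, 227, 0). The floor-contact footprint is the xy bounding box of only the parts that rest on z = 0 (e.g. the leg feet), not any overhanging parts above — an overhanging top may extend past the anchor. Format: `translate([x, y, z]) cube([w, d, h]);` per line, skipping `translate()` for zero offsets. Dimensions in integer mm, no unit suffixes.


translate([445, 227, 0]) cube([1655, 186, 181]);


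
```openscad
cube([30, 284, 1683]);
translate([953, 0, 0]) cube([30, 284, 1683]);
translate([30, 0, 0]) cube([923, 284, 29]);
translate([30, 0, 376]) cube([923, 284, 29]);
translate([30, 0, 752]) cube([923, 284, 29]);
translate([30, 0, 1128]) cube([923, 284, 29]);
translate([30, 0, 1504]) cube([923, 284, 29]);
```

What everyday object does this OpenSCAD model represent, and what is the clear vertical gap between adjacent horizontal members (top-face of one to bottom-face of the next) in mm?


A bookshelf. The clear shelf gap is 347 mm.

Two tall side panels with 5 horizontal boards between them — a bookshelf. The first two shelf undersides are at z = 0 and z = 376; with shelf thickness 29, the clear gap is 376 − 0 − 29 = 347 mm.


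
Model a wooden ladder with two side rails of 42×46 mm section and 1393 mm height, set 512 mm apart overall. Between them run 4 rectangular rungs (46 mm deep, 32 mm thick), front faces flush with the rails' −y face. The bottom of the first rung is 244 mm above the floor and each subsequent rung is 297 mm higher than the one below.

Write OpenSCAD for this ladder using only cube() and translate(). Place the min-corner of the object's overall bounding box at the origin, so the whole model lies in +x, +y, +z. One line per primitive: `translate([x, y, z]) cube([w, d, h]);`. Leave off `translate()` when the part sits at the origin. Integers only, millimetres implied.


cube([42, 46, 1393]);
translate([470, 0, 0]) cube([42, 46, 1393]);
translate([42, 0, 244]) cube([428, 46, 32]);
translate([42, 0, 541]) cube([428, 46, 32]);
translate([42, 0, 838]) cube([428, 46, 32]);
translate([42, 0, 1135]) cube([428, 46, 32]);


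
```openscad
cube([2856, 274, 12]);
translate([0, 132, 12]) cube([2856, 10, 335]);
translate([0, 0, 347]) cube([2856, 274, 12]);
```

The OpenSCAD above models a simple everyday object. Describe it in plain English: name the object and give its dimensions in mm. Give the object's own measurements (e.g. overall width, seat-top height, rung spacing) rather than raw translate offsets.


An I-beam lying along x, 2856 mm long. Overall section height 359 mm. Two flanges 274 mm wide (y) and 12 mm thick, one on the floor and one at the top; a web 10 mm thick runs between them, centred on the flange width.


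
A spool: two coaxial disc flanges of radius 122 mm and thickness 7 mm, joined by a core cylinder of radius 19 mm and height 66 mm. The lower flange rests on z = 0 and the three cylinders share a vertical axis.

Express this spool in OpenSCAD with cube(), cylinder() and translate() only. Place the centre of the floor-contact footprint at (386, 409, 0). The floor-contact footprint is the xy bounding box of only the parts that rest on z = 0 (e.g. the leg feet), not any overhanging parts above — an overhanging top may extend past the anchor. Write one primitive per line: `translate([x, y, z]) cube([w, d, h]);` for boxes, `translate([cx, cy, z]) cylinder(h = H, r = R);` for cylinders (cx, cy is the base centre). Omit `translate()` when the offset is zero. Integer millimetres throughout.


translate([386, 409, 0]) cylinder(h = 7, r = 122);
translate([386, 409, 7]) cylinder(h = 66, r = 19);
translate([386, 409, 73]) cylinder(h = 7, r = 122);


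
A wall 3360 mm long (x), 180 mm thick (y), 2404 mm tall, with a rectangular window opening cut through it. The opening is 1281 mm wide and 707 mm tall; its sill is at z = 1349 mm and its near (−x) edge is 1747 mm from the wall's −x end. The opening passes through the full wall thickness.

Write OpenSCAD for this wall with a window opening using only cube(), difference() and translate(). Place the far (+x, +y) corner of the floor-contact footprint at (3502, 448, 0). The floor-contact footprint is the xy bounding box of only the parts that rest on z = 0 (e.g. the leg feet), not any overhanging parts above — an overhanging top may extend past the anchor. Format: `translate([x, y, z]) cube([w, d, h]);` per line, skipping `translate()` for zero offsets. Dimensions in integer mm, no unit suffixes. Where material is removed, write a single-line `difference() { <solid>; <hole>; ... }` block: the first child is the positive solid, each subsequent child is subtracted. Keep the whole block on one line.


difference() { translate([142, 268, 0]) cube([3360, 180, 2404]); translate([1889, 268, 1349]) cube([1281, 180, 707]); }


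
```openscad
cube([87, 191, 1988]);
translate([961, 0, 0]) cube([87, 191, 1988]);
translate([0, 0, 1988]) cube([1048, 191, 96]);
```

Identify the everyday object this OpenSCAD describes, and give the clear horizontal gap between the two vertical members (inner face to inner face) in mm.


A door frame. The clear opening width is 874 mm.

Two 1988 mm tall posts with a header on top — a door frame. The left jamb is 87 mm wide at x = 0; the right jamb starts at x = 961. The clear opening is 961 − 87 = 874 mm.


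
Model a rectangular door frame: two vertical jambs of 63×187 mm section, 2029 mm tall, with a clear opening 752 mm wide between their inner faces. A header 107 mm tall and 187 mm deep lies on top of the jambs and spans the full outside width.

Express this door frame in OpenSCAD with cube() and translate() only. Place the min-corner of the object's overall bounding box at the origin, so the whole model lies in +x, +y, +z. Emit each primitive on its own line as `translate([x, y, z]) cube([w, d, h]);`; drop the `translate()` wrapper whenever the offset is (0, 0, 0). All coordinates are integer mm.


cube([63, 187, 2029]);
translate([815, 0, 0]) cube([63, 187, 2029]);
translate([0, 0, 2029]) cube([878, 187, 107]);


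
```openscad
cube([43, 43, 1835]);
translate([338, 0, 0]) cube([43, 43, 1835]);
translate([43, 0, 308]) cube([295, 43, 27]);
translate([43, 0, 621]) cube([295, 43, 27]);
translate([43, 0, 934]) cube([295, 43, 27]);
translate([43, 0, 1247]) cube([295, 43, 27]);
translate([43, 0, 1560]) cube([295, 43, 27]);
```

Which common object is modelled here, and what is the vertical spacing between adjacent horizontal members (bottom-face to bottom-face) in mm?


A ladder. The rung spacing is 313 mm.

Two tall 43×43 posts with 5 short bars between them — a ladder. Adjacent rungs sit at z = 308 and z = 621, so the spacing is 621 − 308 = 313 mm.


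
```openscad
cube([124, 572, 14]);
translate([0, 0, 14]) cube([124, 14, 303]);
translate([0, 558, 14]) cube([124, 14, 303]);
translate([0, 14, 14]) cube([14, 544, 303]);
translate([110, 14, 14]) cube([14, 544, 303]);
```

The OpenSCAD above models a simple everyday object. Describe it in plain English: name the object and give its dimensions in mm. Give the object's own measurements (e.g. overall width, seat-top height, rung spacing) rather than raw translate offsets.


An open-topped rectangular box: outside dimensions 124×572×317 mm, with a uniform wall and base thickness of 14 mm. The base is a full 124×572 slab on the floor; four walls sit on top of the base. The front and back walls (the −y and +y sides) span the full width; the two side walls fit between them.


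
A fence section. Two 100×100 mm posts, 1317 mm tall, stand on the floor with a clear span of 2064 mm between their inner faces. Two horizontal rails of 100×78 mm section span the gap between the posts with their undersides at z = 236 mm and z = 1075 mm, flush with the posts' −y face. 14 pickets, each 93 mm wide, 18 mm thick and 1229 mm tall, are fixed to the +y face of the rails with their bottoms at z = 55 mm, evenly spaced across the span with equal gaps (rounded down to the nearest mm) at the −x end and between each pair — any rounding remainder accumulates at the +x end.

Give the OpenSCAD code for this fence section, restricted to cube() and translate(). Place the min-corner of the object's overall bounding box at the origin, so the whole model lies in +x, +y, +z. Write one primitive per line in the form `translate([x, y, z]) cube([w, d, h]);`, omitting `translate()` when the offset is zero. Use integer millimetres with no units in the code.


cube([100, 100, 1317]);
translate([2164, 0, 0]) cube([100, 100, 1317]);
translate([100, 0, 236]) cube([2064, 100, 78]);
translate([100, 0, 1075]) cube([2064, 100, 78]);
translate([150, 100, 55]) cube([93, 18, 1229]);
translate([293, 100, 55]) cube([93, 18, 1229]);
translate([436, 100, 55]) cube([93, 18, 1229]);
translate([579, 100, 55]) cube([93, 18, 1229]);
translate([722, 100, 55]) cube([93, 18, 1229]);
translate([865, 100, 55]) cube([93, 18, 1229]);
translate([1008, 100, 55]) cube([93, 18, 1229]);
translate([1151, 100, 55]) cube([93, 18, 1229]);
translate([1294, 100, 55]) cube([93, 18, 1229]);
translate([1437, 100, 55]) cube([93, 18, 1229]);
translate([1580, 100, 55]) cube([93, 18, 1229]);
translate([1723, 100, 55]) cube([93, 18, 1229]);
translate([1866, 100, 55]) cube([93, 18, 1229]);
translate([2009, 100, 55]) cube([93, 18, 1229]);


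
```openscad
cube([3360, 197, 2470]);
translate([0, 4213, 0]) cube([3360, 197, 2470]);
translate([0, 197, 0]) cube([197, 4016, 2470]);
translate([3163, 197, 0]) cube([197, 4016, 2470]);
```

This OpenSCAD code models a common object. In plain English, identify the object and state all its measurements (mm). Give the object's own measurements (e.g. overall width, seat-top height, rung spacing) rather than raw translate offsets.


The wall frame of a small rectangular building: four walls, each 2470 mm tall and 197 mm thick, enclosing a footprint 3360 mm (x) by 4410 mm (y) outside-to-outside, with no floor or roof. The front and back walls (the −y and +y sides) span the full width; the two side walls fit between them.


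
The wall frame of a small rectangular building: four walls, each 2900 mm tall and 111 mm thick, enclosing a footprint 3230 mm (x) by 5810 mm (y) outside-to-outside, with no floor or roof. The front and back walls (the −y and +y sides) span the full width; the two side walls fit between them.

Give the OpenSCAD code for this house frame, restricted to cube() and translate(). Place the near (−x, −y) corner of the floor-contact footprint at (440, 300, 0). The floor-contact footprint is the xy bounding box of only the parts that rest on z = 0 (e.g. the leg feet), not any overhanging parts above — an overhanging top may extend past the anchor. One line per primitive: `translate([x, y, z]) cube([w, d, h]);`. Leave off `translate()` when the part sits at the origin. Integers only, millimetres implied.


translate([440, 300, 0]) cube([3230, 111, 2900]);
translate([440, 5999, 0]) cube([3230, 111, 2900]);
translate([440, 411, 0]) cube([111, 5588, 2900]);
translate([3559, 411, 0]) cube([111, 5588, 2900]);


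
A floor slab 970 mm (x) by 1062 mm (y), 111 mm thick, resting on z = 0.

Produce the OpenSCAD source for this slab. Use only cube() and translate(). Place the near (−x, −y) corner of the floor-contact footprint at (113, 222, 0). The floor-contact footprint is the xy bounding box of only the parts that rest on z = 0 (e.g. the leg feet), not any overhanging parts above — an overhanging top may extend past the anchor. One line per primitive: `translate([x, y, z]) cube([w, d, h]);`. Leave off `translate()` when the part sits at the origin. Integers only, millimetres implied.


translate([113, 222, 0]) cube([970, 1062, 111]);


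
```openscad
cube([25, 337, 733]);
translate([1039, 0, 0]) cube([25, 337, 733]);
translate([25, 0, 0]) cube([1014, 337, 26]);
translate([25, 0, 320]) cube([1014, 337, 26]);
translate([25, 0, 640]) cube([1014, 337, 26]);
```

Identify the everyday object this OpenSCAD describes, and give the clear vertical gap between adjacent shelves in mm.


A bookshelf. The clear shelf gap is 294 mm.

Two tall side panels with 3 horizontal boards between them — a bookshelf. The first two shelf undersides are at z = 0 and z = 320; with shelf thickness 26, the clear gap is 320 − 0 − 26 = 294 mm.


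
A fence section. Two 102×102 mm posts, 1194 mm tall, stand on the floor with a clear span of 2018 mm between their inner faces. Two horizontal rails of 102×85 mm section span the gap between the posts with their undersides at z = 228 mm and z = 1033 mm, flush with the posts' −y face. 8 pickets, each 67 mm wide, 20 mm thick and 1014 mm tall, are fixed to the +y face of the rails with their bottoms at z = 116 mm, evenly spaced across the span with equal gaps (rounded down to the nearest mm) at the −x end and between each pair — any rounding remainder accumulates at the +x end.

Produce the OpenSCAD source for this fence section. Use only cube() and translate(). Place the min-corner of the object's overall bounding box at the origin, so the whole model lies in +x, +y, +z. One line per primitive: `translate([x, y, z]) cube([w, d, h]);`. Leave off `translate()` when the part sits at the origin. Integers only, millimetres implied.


cube([102, 102, 1194]);
translate([2120, 0, 0]) cube([102, 102, 1194]);
translate([102, 0, 228]) cube([2018, 102, 85]);
translate([102, 0, 1033]) cube([2018, 102, 85]);
translate([266, 102, 116]) cube([67, 20, 1014]);
translate([497, 102, 116]) cube([67, 20, 1014]);
translate([728, 102, 116]) cube([67, 20, 1014]);
translate([959, 102, 116]) cube([67, 20, 1014]);
translate([1190, 102, 116]) cube([67, 20, 1014]);
translate([1421, 102, 116]) cube([67, 20, 1014]);
translate([1652, 102, 116]) cube([67, 20, 1014]);
translate([1883, 102, 116]) cube([67, 20, 1014]);


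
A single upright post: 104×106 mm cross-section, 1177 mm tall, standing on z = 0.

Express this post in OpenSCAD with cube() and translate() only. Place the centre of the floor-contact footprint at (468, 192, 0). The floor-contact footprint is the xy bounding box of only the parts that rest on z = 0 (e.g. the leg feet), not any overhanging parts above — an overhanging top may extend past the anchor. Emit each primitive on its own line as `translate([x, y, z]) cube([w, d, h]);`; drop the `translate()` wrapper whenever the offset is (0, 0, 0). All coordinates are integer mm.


translate([416, 139, 0]) cube([104, 106, 1177]);


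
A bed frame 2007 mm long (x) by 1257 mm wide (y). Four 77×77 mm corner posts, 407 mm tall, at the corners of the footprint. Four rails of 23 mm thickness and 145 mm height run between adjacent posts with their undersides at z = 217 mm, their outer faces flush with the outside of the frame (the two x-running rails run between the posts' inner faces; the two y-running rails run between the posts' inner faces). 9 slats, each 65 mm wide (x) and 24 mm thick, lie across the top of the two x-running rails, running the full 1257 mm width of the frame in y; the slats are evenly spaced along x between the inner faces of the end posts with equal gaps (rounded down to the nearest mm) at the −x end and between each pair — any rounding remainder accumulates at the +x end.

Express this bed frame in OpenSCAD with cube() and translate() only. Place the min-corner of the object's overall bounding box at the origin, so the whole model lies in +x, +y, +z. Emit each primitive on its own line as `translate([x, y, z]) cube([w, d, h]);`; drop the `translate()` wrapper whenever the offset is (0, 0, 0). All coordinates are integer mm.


cube([77, 77, 407]);
translate([0, 1180, 0]) cube([77, 77, 407]);
translate([1930, 0, 0]) cube([77, 77, 407]);
translate([1930, 1180, 0]) cube([77, 77, 407]);
translate([77, 0, 217]) cube([1853, 23, 145]);
translate([77, 1234, 217]) cube([1853, 23, 145]);
translate([0, 77, 217]) cube([23, 1103, 145]);
translate([1984, 77, 217]) cube([23, 1103, 145]);
translate([203, 0, 362]) cube([65, 1257, 24]);
translate([394, 0, 362]) cube([65, 1257, 24]);
translate([585, 0, 362]) cube([65, 1257, 24]);
translate([776, 0, 362]) cube([65, 1257, 24]);
translate([967, 0, 362]) cube([65, 1257, 24]);
translate([1158, 0, 362]) cube([65, 1257, 24]);
translate([1349, 0, 362]) cube([65, 1257, 24]);
translate([1540, 0, 362]) cube([65, 1257, 24]);
translate([1731, 0, 362]) cube([65, 1257, 24]);


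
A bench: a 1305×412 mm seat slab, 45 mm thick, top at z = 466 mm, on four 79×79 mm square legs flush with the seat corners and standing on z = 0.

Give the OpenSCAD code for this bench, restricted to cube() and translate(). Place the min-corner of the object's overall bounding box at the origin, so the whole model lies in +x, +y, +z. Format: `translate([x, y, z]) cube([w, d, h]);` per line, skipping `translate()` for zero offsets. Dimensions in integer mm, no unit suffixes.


translate([0, 0, 421]) cube([1305, 412, 45]);
cube([79, 79, 421]);
translate([0, 333, 0]) cube([79, 79, 421]);
translate([1226, 0, 0]) cube([79, 79, 421]);
translate([1226, 333, 0]) cube([79, 79, 421]);


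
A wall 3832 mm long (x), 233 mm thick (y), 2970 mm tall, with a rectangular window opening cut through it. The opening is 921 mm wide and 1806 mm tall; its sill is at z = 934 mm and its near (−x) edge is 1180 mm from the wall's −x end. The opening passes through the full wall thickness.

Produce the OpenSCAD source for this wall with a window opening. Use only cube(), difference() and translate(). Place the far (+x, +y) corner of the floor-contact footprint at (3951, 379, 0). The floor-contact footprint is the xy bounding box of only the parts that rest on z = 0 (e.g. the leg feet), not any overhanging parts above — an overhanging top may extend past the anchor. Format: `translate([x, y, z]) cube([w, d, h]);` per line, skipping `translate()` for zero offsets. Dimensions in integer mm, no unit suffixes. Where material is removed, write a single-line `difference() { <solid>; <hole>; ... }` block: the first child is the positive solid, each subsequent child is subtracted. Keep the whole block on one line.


difference() { translate([119, 146, 0]) cube([3832, 233, 2970]); translate([1299, 146, 934]) cube([921, 233, 1806]); }


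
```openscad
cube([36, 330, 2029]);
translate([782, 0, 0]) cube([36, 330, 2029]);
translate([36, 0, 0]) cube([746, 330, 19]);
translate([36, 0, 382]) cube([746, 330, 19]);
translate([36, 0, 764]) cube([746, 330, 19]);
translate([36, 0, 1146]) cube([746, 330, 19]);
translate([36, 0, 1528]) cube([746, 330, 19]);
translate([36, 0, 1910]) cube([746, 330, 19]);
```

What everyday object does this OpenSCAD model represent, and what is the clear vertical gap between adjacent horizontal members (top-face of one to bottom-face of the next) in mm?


A bookshelf. The clear shelf gap is 363 mm.

Two tall side panels with 6 horizontal boards between them — a bookshelf. The first two shelf undersides are at z = 0 and z = 382; with shelf thickness 19, the clear gap is 382 − 0 − 19 = 363 mm.


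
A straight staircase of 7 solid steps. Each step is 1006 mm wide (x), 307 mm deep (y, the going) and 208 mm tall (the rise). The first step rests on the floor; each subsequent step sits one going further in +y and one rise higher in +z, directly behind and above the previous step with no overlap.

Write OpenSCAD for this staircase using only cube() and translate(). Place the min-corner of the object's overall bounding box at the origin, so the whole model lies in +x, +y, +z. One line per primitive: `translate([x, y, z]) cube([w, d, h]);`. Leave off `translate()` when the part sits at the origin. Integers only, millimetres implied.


cube([1006, 307, 208]);
translate([0, 307, 208]) cube([1006, 307, 208]);
translate([0, 614, 416]) cube([1006, 307, 208]);
translate([0, 921, 624]) cube([1006, 307, 208]);
translate([0, 1228, 832]) cube([1006, 307, 208]);
translate([0, 1535, 1040]) cube([1006, 307, 208]);
translate([0, 1842, 1248]) cube([1006, 307, 208]);


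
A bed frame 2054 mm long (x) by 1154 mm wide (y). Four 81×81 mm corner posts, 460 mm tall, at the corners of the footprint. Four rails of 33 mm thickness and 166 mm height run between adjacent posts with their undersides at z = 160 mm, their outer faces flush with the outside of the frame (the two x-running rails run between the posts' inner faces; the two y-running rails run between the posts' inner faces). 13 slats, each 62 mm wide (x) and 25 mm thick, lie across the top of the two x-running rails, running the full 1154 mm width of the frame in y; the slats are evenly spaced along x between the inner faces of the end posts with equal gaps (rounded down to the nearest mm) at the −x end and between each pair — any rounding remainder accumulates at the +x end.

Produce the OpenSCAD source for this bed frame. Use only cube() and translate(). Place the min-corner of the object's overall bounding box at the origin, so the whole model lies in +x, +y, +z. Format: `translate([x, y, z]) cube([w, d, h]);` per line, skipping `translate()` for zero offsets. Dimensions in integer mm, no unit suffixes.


cube([81, 81, 460]);
translate([0, 1073, 0]) cube([81, 81, 460]);
translate([1973, 0, 0]) cube([81, 81, 460]);
translate([1973, 1073, 0]) cube([81, 81, 460]);
translate([81, 0, 160]) cube([1892, 33, 166]);
translate([81, 1121, 160]) cube([1892, 33, 166]);
translate([0, 81, 160]) cube([33, 992, 166]);
translate([2021, 81, 160]) cube([33, 992, 166]);
translate([158, 0, 326]) cube([62, 1154, 25]);
translate([297, 0, 326]) cube([62, 1154, 25]);
translate([436, 0, 326]) cube([62, 1154, 25]);
translate([575, 0, 326]) cube([62, 1154, 25]);
translate([714, 0, 326]) cube([62, 1154, 25]);
translate([853, 0, 326]) cube([62, 1154, 25]);
translate([992, 0, 326]) cube([62, 1154, 25]);
translate([1131, 0, 326]) cube([62, 1154, 25]);
translate([1270, 0, 326]) cube([62, 1154, 25]);
translate([1409, 0, 326]) cube([62, 1154, 25]);
translate([1548, 0, 326]) cube([62, 1154, 25]);
translate([1687, 0, 326]) cube([62, 1154, 25]);
translate([1826, 0, 326]) cube([62, 1154, 25]);


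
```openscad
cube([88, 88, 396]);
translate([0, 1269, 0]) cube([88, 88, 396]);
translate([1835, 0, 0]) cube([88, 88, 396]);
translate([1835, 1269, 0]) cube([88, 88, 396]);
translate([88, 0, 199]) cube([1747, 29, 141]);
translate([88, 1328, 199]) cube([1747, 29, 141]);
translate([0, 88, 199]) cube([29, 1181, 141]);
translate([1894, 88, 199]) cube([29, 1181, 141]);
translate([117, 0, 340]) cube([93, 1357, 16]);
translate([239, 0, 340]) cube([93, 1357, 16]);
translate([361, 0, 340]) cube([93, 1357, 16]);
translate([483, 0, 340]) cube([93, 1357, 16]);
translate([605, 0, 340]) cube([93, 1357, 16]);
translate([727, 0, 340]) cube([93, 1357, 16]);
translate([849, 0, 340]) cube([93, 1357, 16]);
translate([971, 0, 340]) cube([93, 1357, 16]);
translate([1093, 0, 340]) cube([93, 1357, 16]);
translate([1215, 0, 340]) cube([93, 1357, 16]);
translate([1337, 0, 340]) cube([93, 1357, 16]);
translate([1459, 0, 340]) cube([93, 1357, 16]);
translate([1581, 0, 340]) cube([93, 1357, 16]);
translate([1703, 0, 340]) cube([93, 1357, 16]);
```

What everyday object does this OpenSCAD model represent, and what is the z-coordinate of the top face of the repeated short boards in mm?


A bed frame. The slat-top height is 356 mm.

Four posts, four rails, and a row of slats — a bed frame. Slats sit on the rails at z = 199 + 141 = 340; with slat thickness 16, the top is 356 mm.


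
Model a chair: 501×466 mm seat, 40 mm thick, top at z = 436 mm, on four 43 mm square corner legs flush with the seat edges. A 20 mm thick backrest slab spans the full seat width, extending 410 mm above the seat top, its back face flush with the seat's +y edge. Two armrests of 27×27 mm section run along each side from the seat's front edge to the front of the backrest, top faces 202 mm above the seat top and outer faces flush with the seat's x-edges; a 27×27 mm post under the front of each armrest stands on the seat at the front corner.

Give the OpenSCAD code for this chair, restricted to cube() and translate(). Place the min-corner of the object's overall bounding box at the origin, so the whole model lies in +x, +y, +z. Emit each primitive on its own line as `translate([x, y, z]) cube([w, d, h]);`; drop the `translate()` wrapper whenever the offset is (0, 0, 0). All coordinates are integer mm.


// leg_h = 436 - 40 = 396
// arm post h = 202 - 27 = 175
translate([0, 0, 396]) cube([501, 466, 40]);
cube([43, 43, 396]);
translate([458, 0, 0]) cube([43, 43, 396]);
translate([0, 423, 0]) cube([43, 43, 396]);
translate([458, 423, 0]) cube([43, 43, 396]);
translate([0, 446, 436]) cube([501, 20, 410]);
translate([0, 0, 611]) cube([27, 446, 27]);
translate([474, 0, 611]) cube([27, 446, 27]);
translate([0, 0, 436]) cube([27, 27, 175]);
translate([474, 0, 436]) cube([27, 27, 175]);


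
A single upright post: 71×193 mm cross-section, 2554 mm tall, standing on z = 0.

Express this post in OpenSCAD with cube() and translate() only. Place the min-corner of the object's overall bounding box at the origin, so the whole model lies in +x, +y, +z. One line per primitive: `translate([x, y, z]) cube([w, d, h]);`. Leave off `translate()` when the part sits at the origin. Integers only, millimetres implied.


cube([71, 193, 2554]);


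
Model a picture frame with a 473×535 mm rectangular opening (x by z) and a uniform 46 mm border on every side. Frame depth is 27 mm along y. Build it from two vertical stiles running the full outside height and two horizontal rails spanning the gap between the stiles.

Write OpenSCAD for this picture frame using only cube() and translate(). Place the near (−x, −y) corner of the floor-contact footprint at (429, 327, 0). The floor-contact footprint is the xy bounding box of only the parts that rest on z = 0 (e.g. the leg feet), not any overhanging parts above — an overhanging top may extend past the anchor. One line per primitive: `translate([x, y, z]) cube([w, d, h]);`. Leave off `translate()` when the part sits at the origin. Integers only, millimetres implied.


translate([429, 327, 0]) cube([46, 27, 627]);
translate([948, 327, 0]) cube([46, 27, 627]);
translate([475, 327, 0]) cube([473, 27, 46]);
translate([475, 327, 581]) cube([473, 27, 46]);


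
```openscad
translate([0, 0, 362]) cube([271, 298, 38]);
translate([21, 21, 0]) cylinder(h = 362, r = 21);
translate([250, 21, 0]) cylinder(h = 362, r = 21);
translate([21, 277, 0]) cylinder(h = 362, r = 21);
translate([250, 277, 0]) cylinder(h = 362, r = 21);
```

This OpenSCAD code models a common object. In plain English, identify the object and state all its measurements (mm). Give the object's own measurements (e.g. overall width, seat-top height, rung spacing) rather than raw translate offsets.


A four-legged stool. The seat is a 271×298×38 mm slab whose top surface is at z = 400 mm; four round legs, each 42 mm in diameter, run from the floor (z = 0) to the underside of the seat, each leg's axis is inset half a diameter from the nearest pair of seat edges (so the leg's bounding box is flush with the corner).


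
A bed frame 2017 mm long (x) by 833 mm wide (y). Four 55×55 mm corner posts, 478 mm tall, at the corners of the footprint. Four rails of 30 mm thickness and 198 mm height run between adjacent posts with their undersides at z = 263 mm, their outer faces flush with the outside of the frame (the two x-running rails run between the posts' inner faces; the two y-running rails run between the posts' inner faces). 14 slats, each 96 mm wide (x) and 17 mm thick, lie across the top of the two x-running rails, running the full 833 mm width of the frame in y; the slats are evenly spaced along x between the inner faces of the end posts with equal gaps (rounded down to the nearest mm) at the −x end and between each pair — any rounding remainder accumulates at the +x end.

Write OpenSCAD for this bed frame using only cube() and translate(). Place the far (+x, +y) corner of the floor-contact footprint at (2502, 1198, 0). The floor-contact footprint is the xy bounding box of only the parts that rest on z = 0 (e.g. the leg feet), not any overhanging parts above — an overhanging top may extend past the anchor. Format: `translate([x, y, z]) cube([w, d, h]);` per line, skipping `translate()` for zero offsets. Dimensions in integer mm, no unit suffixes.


// slat z = rail_z + rail_h = 263 + 198 = 461
// slat gap = ⌊(1907 − 14·96) / 15⌋ = 37
translate([485, 365, 0]) cube([55, 55, 478]);
translate([485, 1143, 0]) cube([55, 55, 478]);
translate([2447, 365, 0]) cube([55, 55, 478]);
translate([2447, 1143, 0]) cube([55, 55, 478]);
translate([540, 365, 263]) cube([1907, 30, 198]);
translate([540, 1168, 263]) cube([1907, 30, 198]);
translate([485, 420, 263]) cube([30, 723, 198]);
translate([2472, 420, 263]) cube([30, 723, 198]);
translate([577, 365, 461]) cube([96, 833, 17]);
translate([710, 365, 461]) cube([96, 833, 17]);
translate([843, 365, 461]) cube([96, 833, 17]);
translate([976, 365, 461]) cube([96, 833, 17]);
translate([1109, 365, 461]) cube([96, 833, 17]);
translate([1242, 365, 461]) cube([96, 833, 17]);
translate([1375, 365, 461]) cube([96, 833, 17]);
translate([1508, 365, 461]) cube([96, 833, 17]);
translate([1641, 365, 461]) cube([96, 833, 17]);
translate([1774, 365, 461]) cube([96, 833, 17]);
translate([1907, 365, 461]) cube([96, 833, 17]);
translate([2040, 365, 461]) cube([96, 833, 17]);
translate([2173, 365, 461]) cube([96, 833, 17]);
translate([2306, 365, 461]) cube([96, 833, 17]);


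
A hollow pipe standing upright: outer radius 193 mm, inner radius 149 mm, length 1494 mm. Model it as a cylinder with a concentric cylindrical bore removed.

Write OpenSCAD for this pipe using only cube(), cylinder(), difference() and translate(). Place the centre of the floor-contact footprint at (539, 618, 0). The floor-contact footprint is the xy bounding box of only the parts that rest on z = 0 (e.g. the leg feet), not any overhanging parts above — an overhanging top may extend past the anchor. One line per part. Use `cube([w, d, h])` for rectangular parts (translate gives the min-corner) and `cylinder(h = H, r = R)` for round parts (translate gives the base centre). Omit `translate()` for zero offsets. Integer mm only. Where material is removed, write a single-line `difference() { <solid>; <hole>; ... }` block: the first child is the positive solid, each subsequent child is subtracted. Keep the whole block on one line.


difference() { translate([539, 618, 0]) cylinder(h = 1494, r = 193); translate([539, 618, 0]) cylinder(h = 1494, r = 149); }


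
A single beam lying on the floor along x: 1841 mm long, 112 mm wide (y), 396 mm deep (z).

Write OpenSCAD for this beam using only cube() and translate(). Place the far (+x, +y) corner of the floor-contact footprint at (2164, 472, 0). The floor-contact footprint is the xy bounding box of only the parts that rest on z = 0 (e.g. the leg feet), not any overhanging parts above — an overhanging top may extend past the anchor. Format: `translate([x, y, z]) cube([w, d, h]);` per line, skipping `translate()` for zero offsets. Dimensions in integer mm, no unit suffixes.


translate([323, 360, 0]) cube([1841, 112, 396]);


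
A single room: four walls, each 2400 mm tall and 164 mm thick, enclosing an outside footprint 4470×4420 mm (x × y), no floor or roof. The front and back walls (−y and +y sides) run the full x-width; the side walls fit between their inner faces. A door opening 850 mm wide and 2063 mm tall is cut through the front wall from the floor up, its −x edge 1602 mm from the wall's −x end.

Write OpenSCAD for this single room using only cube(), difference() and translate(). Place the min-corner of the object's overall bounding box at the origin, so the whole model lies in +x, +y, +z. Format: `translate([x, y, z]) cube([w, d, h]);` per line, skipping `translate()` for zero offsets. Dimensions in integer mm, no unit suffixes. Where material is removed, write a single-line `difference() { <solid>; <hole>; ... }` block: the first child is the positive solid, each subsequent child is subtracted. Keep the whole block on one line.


difference() { cube([4470, 164, 2400]); translate([1602, 0, 0]) cube([850, 164, 2063]); }
translate([0, 4256, 0]) cube([4470, 164, 2400]);
translate([0, 164, 0]) cube([164, 4092, 2400]);
translate([4306, 164, 0]) cube([164, 4092, 2400]);
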